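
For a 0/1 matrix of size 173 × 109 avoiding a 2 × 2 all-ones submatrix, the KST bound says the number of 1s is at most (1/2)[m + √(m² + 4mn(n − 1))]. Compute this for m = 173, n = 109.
z(173, 109; 2, 2) ≤ (1/2)[173 + √(173² + 4·173·109·108)] = (1/2)[173 + √8176153] = 1516.1987

Kővári–Sós–Turán: let r_1, ..., r_173 be the row sums and z = Σ r_i the total number of 1s. Each pair of columns can share at most one row with both entries 1 (else a 2×2 all-ones block appears), so Σ_i C(r_i, 2) ≤ C(109, 2) = 5886. By convexity Σ_i C(r_i, 2) ≥ 173·C(z/173, 2) = z(z − 173)/(2·173), giving z² − 173z − 173·109·108 ≤ 0 and hence z ≤ (1/2)[173 + √(29929 + 4·2036556)] = (1/2)[173 + √8176153] ≈ (1/2)(173 + 2859.3973) = 1516.1987.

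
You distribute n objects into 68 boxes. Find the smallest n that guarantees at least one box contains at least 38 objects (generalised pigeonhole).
n = (38 − 1)·68 + 1 = 2517

By the generalised pigeonhole principle, to guarantee some box contains ≥ r objects we need more than (r − 1) · k objects total. Threshold: n = (r − 1) · k + 1. With r = 38 and k = 68: n = 37 · 68 + 1 = 2516 + 1 = 2517. For n = 2516 = 37 · 68, we can put exactly 37 objects in every box, avoiding 38 in any single one — so 2517 is tight.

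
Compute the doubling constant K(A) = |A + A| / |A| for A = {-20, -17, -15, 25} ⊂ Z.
K = |A + A| / |A| = 10/4 = 5/2

Enumerate A + A = {a + b : a, b ∈ A}. With |A| = 4, there are |A|^2 = 16 ordered sum pairs; collecting distinct values, A + A = {-40, -37, -35, -34, -32, -30, 5, 8, 10, 50}, so |A + A| = 10. Thus K = 10/4 = 5/2. For comparison, the minimum possible |A + A| over all 4-element sets is 2·4 − 1 = 7 (so min K = 7/4), attained only by arithmetic progressions.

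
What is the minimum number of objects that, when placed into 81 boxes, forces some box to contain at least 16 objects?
n = (16 − 1)·81 + 1 = 1216

By the generalised pigeonhole principle, to guarantee some box contains ≥ r objects we need more than (r − 1) · k objects total. Threshold: n = (r − 1) · k + 1. With r = 16 and k = 81: n = 15 · 81 + 1 = 1215 + 1 = 1216. For n = 1215 = 15 · 81, we can put exactly 15 objects in every box, avoiding 16 in any single one — so 1216 is tight.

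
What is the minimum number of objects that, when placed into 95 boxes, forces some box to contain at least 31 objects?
n = (31 − 1)·95 + 1 = 2851

By the generalised pigeonhole principle, to guarantee some box contains ≥ r objects we need more than (r − 1) · k objects total. Threshold: n = (r − 1) · k + 1. With r = 31 and k = 95: n = 30 · 95 + 1 = 2850 + 1 = 2851. For n = 2850 = 30 · 95, we can put exactly 30 objects in every box, avoiding 31 in any single one — so 2851 is tight.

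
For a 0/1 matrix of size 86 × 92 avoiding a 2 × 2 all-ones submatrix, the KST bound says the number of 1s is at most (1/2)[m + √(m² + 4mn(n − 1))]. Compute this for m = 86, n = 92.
z(86, 92; 2, 2) ≤ (1/2)[86 + √(86² + 4·86·92·91)] = (1/2)[86 + √2887364] = 892.6123

Kővári–Sós–Turán: let r_1, ..., r_86 be the row sums and z = Σ r_i the total number of 1s. Each pair of columns can share at most one row with both entries 1 (else a 2×2 all-ones block appears), so Σ_i C(r_i, 2) ≤ C(92, 2) = 4186. By convexity Σ_i C(r_i, 2) ≥ 86·C(z/86, 2) = z(z − 86)/(2·86), giving z² − 86z − 86·92·91 ≤ 0 and hence z ≤ (1/2)[86 + √(7396 + 4·719992)] = (1/2)[86 + √2887364] ≈ (1/2)(86 + 1699.2245) = 892.6123.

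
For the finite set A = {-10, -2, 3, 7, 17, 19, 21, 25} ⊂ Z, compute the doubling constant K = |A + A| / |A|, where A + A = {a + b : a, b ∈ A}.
K = |A + A| / |A| = 31/8

Enumerate A + A = {a + b : a, b ∈ A}. With |A| = 8, there are |A|^2 = 64 ordered sum pairs; collecting distinct values, A + A = {-20, -12, -7, -4, -3, 1, 5, 6, 7, 9, 10, 11, 14, 15, 17, 19, 20, 22, 23, 24, 26, 28, 32, 34, 36, 38, 40, 42, 44, 46, 50}, so |A + A| = 31. Thus K = 31/8. For comparison, the minimum possible |A + A| over all 8-element sets is 2·8 − 1 = 15 (so min K = 15/8), attained only by arithmetic progressions.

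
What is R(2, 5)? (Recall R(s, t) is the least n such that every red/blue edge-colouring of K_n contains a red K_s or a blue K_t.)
R(2, 5) = 5

R(2, k) = k for all k ≥ 2: in a 2-colouring of K_k, either some edge is red (a red K_2) or all edges are blue (a blue K_k). And K_{4} coloured all-blue has no blue K_5, so R(2, 5) > 4. Hence R(2, 5) = 5.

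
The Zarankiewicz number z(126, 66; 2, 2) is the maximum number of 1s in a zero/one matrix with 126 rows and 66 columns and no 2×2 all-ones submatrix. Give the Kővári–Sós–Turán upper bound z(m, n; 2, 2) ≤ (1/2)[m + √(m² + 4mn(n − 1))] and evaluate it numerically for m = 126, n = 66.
z(126, 66; 2, 2) ≤ (1/2)[126 + √(126² + 4·126·66·65)] = (1/2)[126 + √2178036] = 800.9085

Kővári–Sós–Turán: let r_1, ..., r_126 be the row sums and z = Σ r_i the total number of 1s. Each pair of columns can share at most one row with both entries 1 (else a 2×2 all-ones block appears), so Σ_i C(r_i, 2) ≤ C(66, 2) = 2145. By convexity Σ_i C(r_i, 2) ≥ 126·C(z/126, 2) = z(z − 126)/(2·126), giving z² − 126z − 126·66·65 ≤ 0 and hence z ≤ (1/2)[126 + √(15876 + 4·540540)] = (1/2)[126 + √2178036] ≈ (1/2)(126 + 1475.8171) = 800.9085.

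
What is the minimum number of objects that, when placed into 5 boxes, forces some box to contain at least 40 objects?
n = (40 − 1)·5 + 1 = 196

By the generalised pigeonhole principle, to guarantee some box contains ≥ r objects we need more than (r − 1) · k objects total. Threshold: n = (r − 1) · k + 1. With r = 40 and k = 5: n = 39 · 5 + 1 = 195 + 1 = 196. For n = 195 = 39 · 5, we can put exactly 39 objects in every box, avoiding 40 in any single one — so 196 is tight.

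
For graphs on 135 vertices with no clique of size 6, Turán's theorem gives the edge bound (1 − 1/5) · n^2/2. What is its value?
Turán density bound = (4/5) · 135^2/2 = 7290

Turán's theorem: ex(n, K_{r+1}) is achieved by the complete r-partite Turán graph T(n, r) with parts as balanced as possible, and is at most (1 − 1/r) · n^2/2. For r = 5, n = 135: the density bound is (4/5) · 18225/2 = 7290. Since 5 ∣ 135, the Turán graph T(135, 5) has parts of equal size 27, and its edge count e(T(135, 5)) = 7290 attains the density bound exactly.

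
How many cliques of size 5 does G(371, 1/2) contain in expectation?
E[# K_5] = C(371, 5) · (1/2)^C(5, 2) = 57007846644 / 2^10 = 14251961661/256 ≈ 55671725.238281

For each 5-subset S of vertices (there are C(371, 5) = 57007846644 such S), let X_S = 1 if S induces a K_5 (all C(5, 2) = 10 edges present). Then P(X_S = 1) = (1/2)^10 = 1/1024. By linearity of expectation, E[# K_5] = C(371, 5) · (1/2)^10 = 57007846644 / 1024 = 14251961661/256 ≈ 55671725.238281.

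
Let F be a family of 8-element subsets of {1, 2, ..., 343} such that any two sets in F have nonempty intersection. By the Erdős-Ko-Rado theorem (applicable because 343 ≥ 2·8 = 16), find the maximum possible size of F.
max |F| = C(342, 7) = 102073837467888

Erdős-Ko-Rado (1961): when n ≥ 2k, max |F| = C(n−1, k−1). The bound is attained by the star {A : i ∈ A} for any fixed i ∈ [n]. Here C(343−1, 8−1) = C(342, 7) = 102073837467888.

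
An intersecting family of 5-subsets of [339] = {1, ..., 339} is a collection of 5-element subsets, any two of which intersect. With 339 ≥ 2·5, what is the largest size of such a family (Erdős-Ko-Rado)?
max |F| = C(338, 4) = 534219140

Erdős-Ko-Rado (1961): when n ≥ 2k, max |F| = C(n−1, k−1). The bound is attained by the star {A : i ∈ A} for any fixed i ∈ [n]. Here C(339−1, 5−1) = C(338, 4) = 534219140.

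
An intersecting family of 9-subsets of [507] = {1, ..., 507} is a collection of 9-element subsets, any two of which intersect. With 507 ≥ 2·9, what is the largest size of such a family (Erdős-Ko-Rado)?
max |F| = C(506, 8) = 100816562638386375

Erdős-Ko-Rado (1961): when n ≥ 2k, max |F| = C(n−1, k−1). The bound is attained by the star {A : i ∈ A} for any fixed i ∈ [n]. Here C(507−1, 9−1) = C(506, 8) = 100816562638386375.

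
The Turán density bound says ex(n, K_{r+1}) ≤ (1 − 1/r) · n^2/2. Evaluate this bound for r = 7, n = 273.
Turán density bound = (6/7) · 273^2/2 = 31941

Turán's theorem: ex(n, K_{r+1}) is achieved by the complete r-partite Turán graph T(n, r) with parts as balanced as possible, and is at most (1 − 1/r) · n^2/2. For r = 7, n = 273: the density bound is (6/7) · 74529/2 = 31941. Since 7 ∣ 273, the Turán graph T(273, 7) has parts of equal size 39, and its edge count e(T(273, 7)) = 31941 attains the density bound exactly.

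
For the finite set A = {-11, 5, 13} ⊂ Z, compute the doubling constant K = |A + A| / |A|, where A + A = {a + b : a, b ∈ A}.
K = |A + A| / |A| = 6/3 = 2

Enumerate A + A = {a + b : a, b ∈ A}. With |A| = 3, there are |A|^2 = 9 ordered sum pairs; collecting distinct values, A + A = {-22, -6, 2, 10, 18, 26}, so |A + A| = 6. Thus K = 6/3 = 2. For comparison, the minimum possible |A + A| over all 3-element sets is 2·3 − 1 = 5 (so min K = 5/3), attained only by arithmetic progressions.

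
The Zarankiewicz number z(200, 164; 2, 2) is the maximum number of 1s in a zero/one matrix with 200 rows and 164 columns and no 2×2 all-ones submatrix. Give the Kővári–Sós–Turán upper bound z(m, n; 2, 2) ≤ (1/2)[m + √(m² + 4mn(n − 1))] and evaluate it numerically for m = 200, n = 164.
z(200, 164; 2, 2) ≤ (1/2)[200 + √(200² + 4·200·164·163)] = (1/2)[200 + √21425600] = 2414.3898

Kővári–Sós–Turán: let r_1, ..., r_200 be the row sums and z = Σ r_i the total number of 1s. Each pair of columns can share at most one row with both entries 1 (else a 2×2 all-ones block appears), so Σ_i C(r_i, 2) ≤ C(164, 2) = 13366. By convexity Σ_i C(r_i, 2) ≥ 200·C(z/200, 2) = z(z − 200)/(2·200), giving z² − 200z − 200·164·163 ≤ 0 and hence z ≤ (1/2)[200 + √(40000 + 4·5346400)] = (1/2)[200 + √21425600] ≈ (1/2)(200 + 4628.7795) = 2414.3898.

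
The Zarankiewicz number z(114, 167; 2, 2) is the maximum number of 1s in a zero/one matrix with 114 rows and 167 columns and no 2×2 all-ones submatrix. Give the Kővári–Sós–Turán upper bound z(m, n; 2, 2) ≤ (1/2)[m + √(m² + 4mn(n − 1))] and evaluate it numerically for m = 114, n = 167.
z(114, 167; 2, 2) ≤ (1/2)[114 + √(114² + 4·114·167·166)] = (1/2)[114 + √12654228] = 1835.6391

Kővári–Sós–Turán: let r_1, ..., r_114 be the row sums and z = Σ r_i the total number of 1s. Each pair of columns can share at most one row with both entries 1 (else a 2×2 all-ones block appears), so Σ_i C(r_i, 2) ≤ C(167, 2) = 13861. By convexity Σ_i C(r_i, 2) ≥ 114·C(z/114, 2) = z(z − 114)/(2·114), giving z² − 114z − 114·167·166 ≤ 0 and hence z ≤ (1/2)[114 + √(12996 + 4·3160308)] = (1/2)[114 + √12654228] ≈ (1/2)(114 + 3557.2782) = 1835.6391.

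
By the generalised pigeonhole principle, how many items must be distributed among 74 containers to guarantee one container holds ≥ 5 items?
n = (5 − 1)·74 + 1 = 297

By the generalised pigeonhole principle, to guarantee some box contains ≥ r objects we need more than (r − 1) · k objects total. Threshold: n = (r − 1) · k + 1. With r = 5 and k = 74: n = 4 · 74 + 1 = 296 + 1 = 297. For n = 296 = 4 · 74, we can put exactly 4 objects in every box, avoiding 5 in any single one — so 297 is tight.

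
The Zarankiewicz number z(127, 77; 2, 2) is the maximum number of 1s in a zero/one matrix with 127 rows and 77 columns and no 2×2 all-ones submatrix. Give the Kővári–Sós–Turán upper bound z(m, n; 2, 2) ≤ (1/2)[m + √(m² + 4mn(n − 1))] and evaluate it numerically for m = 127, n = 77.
z(127, 77; 2, 2) ≤ (1/2)[127 + √(127² + 4·127·77·76)] = (1/2)[127 + √2988945] = 927.9283

Kővári–Sós–Turán: let r_1, ..., r_127 be the row sums and z = Σ r_i the total number of 1s. Each pair of columns can share at most one row with both entries 1 (else a 2×2 all-ones block appears), so Σ_i C(r_i, 2) ≤ C(77, 2) = 2926. By convexity Σ_i C(r_i, 2) ≥ 127·C(z/127, 2) = z(z − 127)/(2·127), giving z² − 127z − 127·77·76 ≤ 0 and hence z ≤ (1/2)[127 + √(16129 + 4·743204)] = (1/2)[127 + √2988945] ≈ (1/2)(127 + 1728.8566) = 927.9283.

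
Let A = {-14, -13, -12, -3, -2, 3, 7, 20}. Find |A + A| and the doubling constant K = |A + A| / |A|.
K = |A + A| / |A| = 30/8 = 15/4

Enumerate A + A = {a + b : a, b ∈ A}. With |A| = 8, there are |A|^2 = 64 ordered sum pairs; collecting distinct values, A + A = {-28, -27, -26, -25, -24, -17, -16, -15, -14, -11, -10, -9, -7, -6, -5, -4, 0, 1, 4, 5, 6, 7, 8, 10, 14, 17, 18, 23, 27, 40}, so |A + A| = 30. Thus K = 30/8 = 15/4. For comparison, the minimum possible |A + A| over all 8-element sets is 2·8 − 1 = 15 (so min K = 15/8), attained only by arithmetic progressions.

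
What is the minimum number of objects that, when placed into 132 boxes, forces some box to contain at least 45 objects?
n = (45 − 1)·132 + 1 = 5809

By the generalised pigeonhole principle, to guarantee some box contains ≥ r objects we need more than (r − 1) · k objects total. Threshold: n = (r − 1) · k + 1. With r = 45 and k = 132: n = 44 · 132 + 1 = 5808 + 1 = 5809. For n = 5808 = 44 · 132, we can put exactly 44 objects in every box, avoiding 45 in any single one — so 5809 is tight.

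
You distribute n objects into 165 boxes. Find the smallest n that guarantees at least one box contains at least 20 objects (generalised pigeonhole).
n = (20 − 1)·165 + 1 = 3136

By the generalised pigeonhole principle, to guarantee some box contains ≥ r objects we need more than (r − 1) · k objects total. Threshold: n = (r − 1) · k + 1. With r = 20 and k = 165: n = 19 · 165 + 1 = 3135 + 1 = 3136. For n = 3135 = 19 · 165, we can put exactly 19 objects in every box, avoiding 20 in any single one — so 3136 is tight.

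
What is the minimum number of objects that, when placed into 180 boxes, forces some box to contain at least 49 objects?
n = (49 − 1)·180 + 1 = 8641

By the generalised pigeonhole principle, to guarantee some box contains ≥ r objects we need more than (r − 1) · k objects total. Threshold: n = (r − 1) · k + 1. With r = 49 and k = 180: n = 48 · 180 + 1 = 8640 + 1 = 8641. For n = 8640 = 48 · 180, we can put exactly 48 objects in every box, avoiding 49 in any single one — so 8641 is tight.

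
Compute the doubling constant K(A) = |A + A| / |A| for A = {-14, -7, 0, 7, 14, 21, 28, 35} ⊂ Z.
K = |A + A| / |A| = 15/8

Enumerate A + A = {a + b : a, b ∈ A}. With |A| = 8, there are |A|^2 = 64 ordered sum pairs; collecting distinct values, A + A = {-28, -21, -14, -7, 0, 7, 14, 21, 28, 35, 42, 49, 56, 63, 70}, so |A + A| = 15. Thus K = 15/8. Here |A + A| = 2|A| − 1 = 15, the minimum possible — so K = 15/8 is minimal, which holds iff A is an arithmetic progression.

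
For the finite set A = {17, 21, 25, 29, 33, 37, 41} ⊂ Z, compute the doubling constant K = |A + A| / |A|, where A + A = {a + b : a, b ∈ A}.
K = |A + A| / |A| = 13/7

Enumerate A + A = {a + b : a, b ∈ A}. With |A| = 7, there are |A|^2 = 49 ordered sum pairs; collecting distinct values, A + A = {34, 38, 42, 46, 50, 54, 58, 62, 66, 70, 74, 78, 82}, so |A + A| = 13. Thus K = 13/7. Here |A + A| = 2|A| − 1 = 13, the minimum possible — so K = 13/7 is minimal, which holds iff A is an arithmetic progression.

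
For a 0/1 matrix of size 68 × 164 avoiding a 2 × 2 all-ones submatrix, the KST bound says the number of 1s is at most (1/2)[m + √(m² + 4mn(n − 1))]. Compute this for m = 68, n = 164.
z(68, 164; 2, 2) ≤ (1/2)[68 + √(68² + 4·68·164·163)] = (1/2)[68 + √7275728] = 1382.6779

Kővári–Sós–Turán: let r_1, ..., r_68 be the row sums and z = Σ r_i the total number of 1s. Each pair of columns can share at most one row with both entries 1 (else a 2×2 all-ones block appears), so Σ_i C(r_i, 2) ≤ C(164, 2) = 13366. By convexity Σ_i C(r_i, 2) ≥ 68·C(z/68, 2) = z(z − 68)/(2·68), giving z² − 68z − 68·164·163 ≤ 0 and hence z ≤ (1/2)[68 + √(4624 + 4·1817776)] = (1/2)[68 + √7275728] ≈ (1/2)(68 + 2697.3557) = 1382.6779.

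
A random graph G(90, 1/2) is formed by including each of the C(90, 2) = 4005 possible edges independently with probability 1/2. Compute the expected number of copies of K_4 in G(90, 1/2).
E[# K_4] = C(90, 4) · (1/2)^C(4, 2) = 2555190 / 2^6 = 1277595/32 = 39924.84375

For each 4-subset S of vertices (there are C(90, 4) = 2555190 such S), let X_S = 1 if S induces a K_4 (all C(4, 2) = 6 edges present). Then P(X_S = 1) = (1/2)^6 = 1/64. By linearity of expectation, E[# K_4] = C(90, 4) · (1/2)^6 = 2555190 / 64 = 1277595/32 = 39924.84375.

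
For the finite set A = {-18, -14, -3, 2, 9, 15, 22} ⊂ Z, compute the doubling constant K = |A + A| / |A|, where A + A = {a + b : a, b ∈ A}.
K = |A + A| / |A| = 26/7

Enumerate A + A = {a + b : a, b ∈ A}. With |A| = 7, there are |A|^2 = 49 ordered sum pairs; collecting distinct values, A + A = {-36, -32, -28, -21, -17, -16, -12, -9, -6, -5, -3, -1, 1, 4, 6, 8, 11, 12, 17, 18, 19, 24, 30, 31, 37, 44}, so |A + A| = 26. Thus K = 26/7. For comparison, the minimum possible |A + A| over all 7-element sets is 2·7 − 1 = 13 (so min K = 13/7), attained only by arithmetic progressions.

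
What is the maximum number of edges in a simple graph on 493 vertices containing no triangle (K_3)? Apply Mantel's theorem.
ex(493, K_3) = ⌊493^2/4⌋ = 60762

Mantel (1907): a triangle-free graph on n vertices has at most ⌊n^2/4⌋ edges, with equality for the complete bipartite graph K_{⌊n/2⌋, ⌈n/2⌉}. For n = 493: ⌊493^2/4⌋ = ⌊243049/4⌋ = 60762. The extremal graph is K_{246, 247}, which has 246·247 = 60762 edges.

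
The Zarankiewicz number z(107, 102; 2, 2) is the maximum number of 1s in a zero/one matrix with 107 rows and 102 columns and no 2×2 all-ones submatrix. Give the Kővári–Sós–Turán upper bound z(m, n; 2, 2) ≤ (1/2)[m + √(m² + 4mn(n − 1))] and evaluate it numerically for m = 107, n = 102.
z(107, 102; 2, 2) ≤ (1/2)[107 + √(107² + 4·107·102·101)] = (1/2)[107 + √4420705] = 1104.7736

Kővári–Sós–Turán: let r_1, ..., r_107 be the row sums and z = Σ r_i the total number of 1s. Each pair of columns can share at most one row with both entries 1 (else a 2×2 all-ones block appears), so Σ_i C(r_i, 2) ≤ C(102, 2) = 5151. By convexity Σ_i C(r_i, 2) ≥ 107·C(z/107, 2) = z(z − 107)/(2·107), giving z² − 107z − 107·102·101 ≤ 0 and hence z ≤ (1/2)[107 + √(11449 + 4·1102314)] = (1/2)[107 + √4420705] ≈ (1/2)(107 + 2102.5473) = 1104.7736.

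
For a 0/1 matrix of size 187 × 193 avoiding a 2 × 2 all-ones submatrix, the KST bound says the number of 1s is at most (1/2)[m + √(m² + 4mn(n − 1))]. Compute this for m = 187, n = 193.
z(187, 193; 2, 2) ≤ (1/2)[187 + √(187² + 4·187·193·192)] = (1/2)[187 + √27752857] = 2727.549

Kővári–Sós–Turán: let r_1, ..., r_187 be the row sums and z = Σ r_i the total number of 1s. Each pair of columns can share at most one row with both entries 1 (else a 2×2 all-ones block appears), so Σ_i C(r_i, 2) ≤ C(193, 2) = 18528. By convexity Σ_i C(r_i, 2) ≥ 187·C(z/187, 2) = z(z − 187)/(2·187), giving z² − 187z − 187·193·192 ≤ 0 and hence z ≤ (1/2)[187 + √(34969 + 4·6929472)] = (1/2)[187 + √27752857] ≈ (1/2)(187 + 5268.098) = 2727.549.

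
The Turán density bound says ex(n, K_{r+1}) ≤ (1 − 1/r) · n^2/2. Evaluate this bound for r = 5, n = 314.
Turán density bound = (4/5) · 314^2/2 = 197192/5 ≈ 39438.4

Turán's theorem: ex(n, K_{r+1}) is achieved by the complete r-partite Turán graph T(n, r) with parts as balanced as possible, and is at most (1 − 1/r) · n^2/2. For r = 5, n = 314: the density bound is (4/5) · 98596/2 = 197192/5 ≈ 39438.4. The integer-valued extremum is e(T(314, 5)) = 39438, which is strictly less than the density bound 197192/5 since 5 ∤ 314 (the parts of T(314, 5) cannot all be equal).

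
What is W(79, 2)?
W(79, 2) = 79 + 1 = 80

A 2-term AP is any pair of integers, so a monochromatic 2-AP exists iff some colour is used at least twice. With 79 colours, the colouring i ↦ i on {1, ..., 79} uses each colour once, avoiding any monochromatic pair, so W(79, 2) > 79. For {1, ..., 80}, pigeonhole forces two integers of the same colour, which form a monochromatic 2-AP. Hence W(79, 2) = 80.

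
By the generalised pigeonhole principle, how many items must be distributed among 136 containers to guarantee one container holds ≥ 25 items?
n = (25 − 1)·136 + 1 = 3265

By the generalised pigeonhole principle, to guarantee some box contains ≥ r objects we need more than (r − 1) · k objects total. Threshold: n = (r − 1) · k + 1. With r = 25 and k = 136: n = 24 · 136 + 1 = 3264 + 1 = 3265. For n = 3264 = 24 · 136, we can put exactly 24 objects in every box, avoiding 25 in any single one — so 3265 is tight.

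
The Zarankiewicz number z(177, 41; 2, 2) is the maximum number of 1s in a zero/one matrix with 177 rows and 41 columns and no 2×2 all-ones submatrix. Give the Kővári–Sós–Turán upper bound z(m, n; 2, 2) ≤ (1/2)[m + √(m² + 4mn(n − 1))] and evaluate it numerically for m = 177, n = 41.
z(177, 41; 2, 2) ≤ (1/2)[177 + √(177² + 4·177·41·40)] = (1/2)[177 + √1192449] = 634.4966

Kővári–Sós–Turán: let r_1, ..., r_177 be the row sums and z = Σ r_i the total number of 1s. Each pair of columns can share at most one row with both entries 1 (else a 2×2 all-ones block appears), so Σ_i C(r_i, 2) ≤ C(41, 2) = 820. By convexity Σ_i C(r_i, 2) ≥ 177·C(z/177, 2) = z(z − 177)/(2·177), giving z² − 177z − 177·41·40 ≤ 0 and hence z ≤ (1/2)[177 + √(31329 + 4·290280)] = (1/2)[177 + √1192449] ≈ (1/2)(177 + 1091.9931) = 634.4966.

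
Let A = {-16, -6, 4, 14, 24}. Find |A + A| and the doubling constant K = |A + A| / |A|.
K = |A + A| / |A| = 9/5

Enumerate A + A = {a + b : a, b ∈ A}. With |A| = 5, there are |A|^2 = 25 ordered sum pairs; collecting distinct values, A + A = {-32, -22, -12, -2, 8, 18, 28, 38, 48}, so |A + A| = 9. Thus K = 9/5. Here |A + A| = 2|A| − 1 = 9, the minimum possible — so K = 9/5 is minimal, which holds iff A is an arithmetic progression.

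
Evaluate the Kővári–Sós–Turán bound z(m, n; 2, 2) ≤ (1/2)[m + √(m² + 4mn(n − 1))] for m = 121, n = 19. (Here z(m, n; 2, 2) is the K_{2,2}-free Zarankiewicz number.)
z(121, 19; 2, 2) ≤ (1/2)[121 + √(121² + 4·121·19·18)] = (1/2)[121 + √180169] = 272.7316

Kővári–Sós–Turán: let r_1, ..., r_121 be the row sums and z = Σ r_i the total number of 1s. Each pair of columns can share at most one row with both entries 1 (else a 2×2 all-ones block appears), so Σ_i C(r_i, 2) ≤ C(19, 2) = 171. By convexity Σ_i C(r_i, 2) ≥ 121·C(z/121, 2) = z(z − 121)/(2·121), giving z² − 121z − 121·19·18 ≤ 0 and hence z ≤ (1/2)[121 + √(14641 + 4·41382)] = (1/2)[121 + √180169] ≈ (1/2)(121 + 424.4632) = 272.7316.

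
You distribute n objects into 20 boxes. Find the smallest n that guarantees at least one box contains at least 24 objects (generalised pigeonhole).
n = (24 − 1)·20 + 1 = 461

By the generalised pigeonhole principle, to guarantee some box contains ≥ r objects we need more than (r − 1) · k objects total. Threshold: n = (r − 1) · k + 1. With r = 24 and k = 20: n = 23 · 20 + 1 = 460 + 1 = 461. For n = 460 = 23 · 20, we can put exactly 23 objects in every box, avoiding 24 in any single one — so 461 is tight.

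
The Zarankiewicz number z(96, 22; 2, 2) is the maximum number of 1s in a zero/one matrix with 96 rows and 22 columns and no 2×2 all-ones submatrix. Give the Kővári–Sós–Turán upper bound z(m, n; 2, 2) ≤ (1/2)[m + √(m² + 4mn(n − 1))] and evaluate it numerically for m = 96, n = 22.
z(96, 22; 2, 2) ≤ (1/2)[96 + √(96² + 4·96·22·21)] = (1/2)[96 + √186624] = 264

Kővári–Sós–Turán: let r_1, ..., r_96 be the row sums and z = Σ r_i the total number of 1s. Each pair of columns can share at most one row with both entries 1 (else a 2×2 all-ones block appears), so Σ_i C(r_i, 2) ≤ C(22, 2) = 231. By convexity Σ_i C(r_i, 2) ≥ 96·C(z/96, 2) = z(z − 96)/(2·96), giving z² − 96z − 96·22·21 ≤ 0 and hence z ≤ (1/2)[96 + √(9216 + 4·44352)] = (1/2)[96 + √186624] ≈ (1/2)(96 + 432) = 264.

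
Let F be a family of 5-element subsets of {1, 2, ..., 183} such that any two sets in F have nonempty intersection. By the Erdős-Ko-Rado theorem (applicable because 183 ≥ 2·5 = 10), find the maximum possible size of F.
max |F| = C(182, 4) = 44224635

The Erdős-Ko-Rado theorem states: for n ≥ 2k, an intersecting family of k-subsets of an n-element set has size at most C(n − 1, k − 1), with equality for 'star' families {A ⊆ [n] : |A| = k, i ∈ A} (fix an element i). For n = 183, k = 5: C(182, 4) = 44224635.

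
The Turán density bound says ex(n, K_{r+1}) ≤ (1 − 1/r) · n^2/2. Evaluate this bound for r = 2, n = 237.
Turán density bound = (1/2) · 237^2/2 = 56169/4 ≈ 14042.25

Turán's theorem: ex(n, K_{r+1}) is achieved by the complete r-partite Turán graph T(n, r) with parts as balanced as possible, and is at most (1 − 1/r) · n^2/2. For r = 2, n = 237: the density bound is (1/2) · 56169/2 = 56169/4 ≈ 14042.25. The integer-valued extremum is e(T(237, 2)) = 14042, which is strictly less than the density bound 56169/4 since 2 ∤ 237 (the parts of T(237, 2) cannot all be equal).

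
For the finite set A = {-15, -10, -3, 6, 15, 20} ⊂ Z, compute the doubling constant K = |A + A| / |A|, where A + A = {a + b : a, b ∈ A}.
K = |A + A| / |A| = 19/6

Enumerate A + A = {a + b : a, b ∈ A}. With |A| = 6, there are |A|^2 = 36 ordered sum pairs; collecting distinct values, A + A = {-30, -25, -20, -18, -13, -9, -6, -4, 0, 3, 5, 10, 12, 17, 21, 26, 30, 35, 40}, so |A + A| = 19. Thus K = 19/6. For comparison, the minimum possible |A + A| over all 6-element sets is 2·6 − 1 = 11 (so min K = 11/6), attained only by arithmetic progressions.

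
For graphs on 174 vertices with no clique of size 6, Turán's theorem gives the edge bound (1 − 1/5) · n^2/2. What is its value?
Turán density bound = (4/5) · 174^2/2 = 60552/5 ≈ 12110.4

Turán's theorem: ex(n, K_{r+1}) is achieved by the complete r-partite Turán graph T(n, r) with parts as balanced as possible, and is at most (1 − 1/r) · n^2/2. For r = 5, n = 174: the density bound is (4/5) · 30276/2 = 60552/5 ≈ 12110.4. The integer-valued extremum is e(T(174, 5)) = 12110, which is strictly less than the density bound 60552/5 since 5 ∤ 174 (the parts of T(174, 5) cannot all be equal).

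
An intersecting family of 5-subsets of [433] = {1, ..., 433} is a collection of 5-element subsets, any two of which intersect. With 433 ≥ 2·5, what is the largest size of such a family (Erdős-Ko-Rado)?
max |F| = C(432, 4) = 1431118260

The Erdős-Ko-Rado theorem states: for n ≥ 2k, an intersecting family of k-subsets of an n-element set has size at most C(n − 1, k − 1), with equality for 'star' families {A ⊆ [n] : |A| = k, i ∈ A} (fix an element i). For n = 433, k = 5: C(432, 4) = 1431118260.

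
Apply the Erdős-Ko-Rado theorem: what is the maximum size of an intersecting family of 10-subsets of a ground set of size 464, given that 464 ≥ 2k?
max |F| = C(463, 9) = 2491662945612205365

The Erdős-Ko-Rado theorem states: for n ≥ 2k, an intersecting family of k-subsets of an n-element set has size at most C(n − 1, k − 1), with equality for 'star' families {A ⊆ [n] : |A| = k, i ∈ A} (fix an element i). For n = 464, k = 10: C(463, 9) = 2491662945612205365.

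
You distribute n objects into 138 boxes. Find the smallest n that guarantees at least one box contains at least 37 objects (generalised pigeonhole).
n = (37 − 1)·138 + 1 = 4969

By the generalised pigeonhole principle, to guarantee some box contains ≥ r objects we need more than (r − 1) · k objects total. Threshold: n = (r − 1) · k + 1. With r = 37 and k = 138: n = 36 · 138 + 1 = 4968 + 1 = 4969. For n = 4968 = 36 · 138, we can put exactly 36 objects in every box, avoiding 37 in any single one — so 4969 is tight.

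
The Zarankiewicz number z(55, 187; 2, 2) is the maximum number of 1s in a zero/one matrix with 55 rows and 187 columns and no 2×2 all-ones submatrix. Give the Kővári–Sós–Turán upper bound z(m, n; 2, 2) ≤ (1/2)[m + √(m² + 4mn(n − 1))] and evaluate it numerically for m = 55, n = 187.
z(55, 187; 2, 2) ≤ (1/2)[55 + √(55² + 4·55·187·186)] = (1/2)[55 + √7655065] = 1410.8894

Kővári–Sós–Turán: let r_1, ..., r_55 be the row sums and z = Σ r_i the total number of 1s. Each pair of columns can share at most one row with both entries 1 (else a 2×2 all-ones block appears), so Σ_i C(r_i, 2) ≤ C(187, 2) = 17391. By convexity Σ_i C(r_i, 2) ≥ 55·C(z/55, 2) = z(z − 55)/(2·55), giving z² − 55z − 55·187·186 ≤ 0 and hence z ≤ (1/2)[55 + √(3025 + 4·1913010)] = (1/2)[55 + √7655065] ≈ (1/2)(55 + 2766.7788) = 1410.8894.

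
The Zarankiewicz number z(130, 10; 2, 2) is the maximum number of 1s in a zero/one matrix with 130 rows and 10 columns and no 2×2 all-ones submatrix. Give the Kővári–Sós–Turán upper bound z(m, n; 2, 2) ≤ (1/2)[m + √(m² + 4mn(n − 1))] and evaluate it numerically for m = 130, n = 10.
z(130, 10; 2, 2) ≤ (1/2)[130 + √(130² + 4·130·10·9)] = (1/2)[130 + √63700] = 191.1943

Kővári–Sós–Turán: let r_1, ..., r_130 be the row sums and z = Σ r_i the total number of 1s. Each pair of columns can share at most one row with both entries 1 (else a 2×2 all-ones block appears), so Σ_i C(r_i, 2) ≤ C(10, 2) = 45. By convexity Σ_i C(r_i, 2) ≥ 130·C(z/130, 2) = z(z − 130)/(2·130), giving z² − 130z − 130·10·9 ≤ 0 and hence z ≤ (1/2)[130 + √(16900 + 4·11700)] = (1/2)[130 + √63700] ≈ (1/2)(130 + 252.3886) = 191.1943.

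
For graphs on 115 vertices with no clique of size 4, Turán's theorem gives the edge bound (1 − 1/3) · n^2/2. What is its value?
Turán density bound = (2/3) · 115^2/2 = 13225/3 ≈ 4408.3333

Turán's theorem: ex(n, K_{r+1}) is achieved by the complete r-partite Turán graph T(n, r) with parts as balanced as possible, and is at most (1 − 1/r) · n^2/2. For r = 3, n = 115: the density bound is (2/3) · 13225/2 = 13225/3 ≈ 4408.3333. The integer-valued extremum is e(T(115, 3)) = 4408, which is strictly less than the density bound 13225/3 since 3 ∤ 115 (the parts of T(115, 3) cannot all be equal).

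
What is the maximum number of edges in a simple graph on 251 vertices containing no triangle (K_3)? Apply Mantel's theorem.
ex(251, K_3) = ⌊251^2/4⌋ = 15750

Mantel (1907): a triangle-free graph on n vertices has at most ⌊n^2/4⌋ edges, with equality for the complete bipartite graph K_{⌊n/2⌋, ⌈n/2⌉}. For n = 251: ⌊251^2/4⌋ = ⌊63001/4⌋ = 15750. The extremal graph is K_{125, 126}, which has 125·126 = 15750 edges.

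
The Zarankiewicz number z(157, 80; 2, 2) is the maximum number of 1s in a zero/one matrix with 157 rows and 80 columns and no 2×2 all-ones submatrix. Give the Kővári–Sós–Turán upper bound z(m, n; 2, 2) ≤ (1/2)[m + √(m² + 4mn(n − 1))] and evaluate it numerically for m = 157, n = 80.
z(157, 80; 2, 2) ≤ (1/2)[157 + √(157² + 4·157·80·79)] = (1/2)[157 + √3993609] = 1077.7008

Kővári–Sós–Turán: let r_1, ..., r_157 be the row sums and z = Σ r_i the total number of 1s. Each pair of columns can share at most one row with both entries 1 (else a 2×2 all-ones block appears), so Σ_i C(r_i, 2) ≤ C(80, 2) = 3160. By convexity Σ_i C(r_i, 2) ≥ 157·C(z/157, 2) = z(z − 157)/(2·157), giving z² − 157z − 157·80·79 ≤ 0 and hence z ≤ (1/2)[157 + √(24649 + 4·992240)] = (1/2)[157 + √3993609] ≈ (1/2)(157 + 1998.4016) = 1077.7008.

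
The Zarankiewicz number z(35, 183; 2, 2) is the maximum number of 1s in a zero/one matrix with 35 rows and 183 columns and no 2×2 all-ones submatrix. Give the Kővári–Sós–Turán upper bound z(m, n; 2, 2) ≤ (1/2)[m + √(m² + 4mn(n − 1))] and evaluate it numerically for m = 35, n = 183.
z(35, 183; 2, 2) ≤ (1/2)[35 + √(35² + 4·35·183·182)] = (1/2)[35 + √4664065] = 1097.3223

Kővári–Sós–Turán: let r_1, ..., r_35 be the row sums and z = Σ r_i the total number of 1s. Each pair of columns can share at most one row with both entries 1 (else a 2×2 all-ones block appears), so Σ_i C(r_i, 2) ≤ C(183, 2) = 16653. By convexity Σ_i C(r_i, 2) ≥ 35·C(z/35, 2) = z(z − 35)/(2·35), giving z² − 35z − 35·183·182 ≤ 0 and hence z ≤ (1/2)[35 + √(1225 + 4·1165710)] = (1/2)[35 + √4664065] ≈ (1/2)(35 + 2159.6446) = 1097.3223.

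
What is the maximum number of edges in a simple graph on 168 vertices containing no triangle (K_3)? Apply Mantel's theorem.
ex(168, K_3) = ⌊168^2/4⌋ = 7056

Mantel (1907): a triangle-free graph on n vertices has at most ⌊n^2/4⌋ edges, with equality for the complete bipartite graph K_{⌊n/2⌋, ⌈n/2⌉}. For n = 168: ⌊168^2/4⌋ = ⌊28224/4⌋ = 7056. The extremal graph is K_{84, 84}, which has 84·84 = 7056 edges.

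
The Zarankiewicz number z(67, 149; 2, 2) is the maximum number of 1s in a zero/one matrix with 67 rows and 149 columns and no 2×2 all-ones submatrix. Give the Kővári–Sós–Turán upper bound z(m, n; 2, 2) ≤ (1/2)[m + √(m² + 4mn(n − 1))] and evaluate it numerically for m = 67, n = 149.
z(67, 149; 2, 2) ≤ (1/2)[67 + √(67² + 4·67·149·148)] = (1/2)[67 + √5914425] = 1249.4795

Kővári–Sós–Turán: let r_1, ..., r_67 be the row sums and z = Σ r_i the total number of 1s. Each pair of columns can share at most one row with both entries 1 (else a 2×2 all-ones block appears), so Σ_i C(r_i, 2) ≤ C(149, 2) = 11026. By convexity Σ_i C(r_i, 2) ≥ 67·C(z/67, 2) = z(z − 67)/(2·67), giving z² − 67z − 67·149·148 ≤ 0 and hence z ≤ (1/2)[67 + √(4489 + 4·1477484)] = (1/2)[67 + √5914425] ≈ (1/2)(67 + 2431.9591) = 1249.4795.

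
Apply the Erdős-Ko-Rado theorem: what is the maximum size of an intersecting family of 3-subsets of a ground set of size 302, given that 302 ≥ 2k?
max |F| = C(301, 2) = 45150

Erdős-Ko-Rado (1961): when n ≥ 2k, max |F| = C(n−1, k−1). The bound is attained by the star {A : i ∈ A} for any fixed i ∈ [n]. Here C(302−1, 3−1) = C(301, 2) = 45150.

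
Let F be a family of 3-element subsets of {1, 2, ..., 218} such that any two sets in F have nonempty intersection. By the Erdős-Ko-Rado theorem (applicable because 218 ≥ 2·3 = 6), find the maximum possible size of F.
max |F| = C(217, 2) = 23436

The Erdős-Ko-Rado theorem states: for n ≥ 2k, an intersecting family of k-subsets of an n-element set has size at most C(n − 1, k − 1), with equality for 'star' families {A ⊆ [n] : |A| = k, i ∈ A} (fix an element i). For n = 218, k = 3: C(217, 2) = 23436.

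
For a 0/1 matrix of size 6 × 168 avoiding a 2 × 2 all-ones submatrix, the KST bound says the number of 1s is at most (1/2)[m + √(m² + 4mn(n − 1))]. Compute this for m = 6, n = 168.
z(6, 168; 2, 2) ≤ (1/2)[6 + √(6² + 4·6·168·167)] = (1/2)[6 + √673380] = 413.2987

Kővári–Sós–Turán: let r_1, ..., r_6 be the row sums and z = Σ r_i the total number of 1s. Each pair of columns can share at most one row with both entries 1 (else a 2×2 all-ones block appears), so Σ_i C(r_i, 2) ≤ C(168, 2) = 14028. By convexity Σ_i C(r_i, 2) ≥ 6·C(z/6, 2) = z(z − 6)/(2·6), giving z² − 6z − 6·168·167 ≤ 0 and hence z ≤ (1/2)[6 + √(36 + 4·168336)] = (1/2)[6 + √673380] ≈ (1/2)(6 + 820.5973) = 413.2987.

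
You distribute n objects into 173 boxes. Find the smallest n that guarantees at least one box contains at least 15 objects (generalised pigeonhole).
n = (15 − 1)·173 + 1 = 2423

By the generalised pigeonhole principle, to guarantee some box contains ≥ r objects we need more than (r − 1) · k objects total. Threshold: n = (r − 1) · k + 1. With r = 15 and k = 173: n = 14 · 173 + 1 = 2422 + 1 = 2423. For n = 2422 = 14 · 173, we can put exactly 14 objects in every box, avoiding 15 in any single one — so 2423 is tight.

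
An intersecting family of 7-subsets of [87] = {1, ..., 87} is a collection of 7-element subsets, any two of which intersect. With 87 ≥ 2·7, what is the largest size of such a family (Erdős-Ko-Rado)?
max |F| = C(86, 6) = 470155077

Erdős-Ko-Rado (1961): when n ≥ 2k, max |F| = C(n−1, k−1). The bound is attained by the star {A : i ∈ A} for any fixed i ∈ [n]. Here C(87−1, 7−1) = C(86, 6) = 470155077.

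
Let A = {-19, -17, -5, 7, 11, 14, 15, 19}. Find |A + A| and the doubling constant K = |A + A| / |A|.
K = |A + A| / |A| = 30/8 = 15/4

Enumerate A + A = {a + b : a, b ∈ A}. With |A| = 8, there are |A|^2 = 64 ordered sum pairs; collecting distinct values, A + A = {-38, -36, -34, -24, -22, -12, -10, -8, -6, -5, -4, -3, -2, 0, 2, 6, 9, 10, 14, 18, 21, 22, 25, 26, 28, 29, 30, 33, 34, 38}, so |A + A| = 30. Thus K = 30/8 = 15/4. For comparison, the minimum possible |A + A| over all 8-element sets is 2·8 − 1 = 15 (so min K = 15/8), attained only by arithmetic progressions.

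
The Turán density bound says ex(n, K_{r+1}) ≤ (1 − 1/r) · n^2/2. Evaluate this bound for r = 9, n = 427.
Turán density bound = (8/9) · 427^2/2 = 729316/9 ≈ 81035.1111

Turán's theorem: ex(n, K_{r+1}) is achieved by the complete r-partite Turán graph T(n, r) with parts as balanced as possible, and is at most (1 − 1/r) · n^2/2. For r = 9, n = 427: the density bound is (8/9) · 182329/2 = 729316/9 ≈ 81035.1111. The integer-valued extremum is e(T(427, 9)) = 81034, which is strictly less than the density bound 729316/9 since 9 ∤ 427 (the parts of T(427, 9) cannot all be equal).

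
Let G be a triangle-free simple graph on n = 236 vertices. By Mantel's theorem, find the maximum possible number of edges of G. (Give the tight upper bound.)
ex(236, K_3) = ⌊236^2/4⌋ = 13924

Mantel (1907): a triangle-free graph on n vertices has at most ⌊n^2/4⌋ edges, with equality for the complete bipartite graph K_{⌊n/2⌋, ⌈n/2⌉}. For n = 236: ⌊236^2/4⌋ = ⌊55696/4⌋ = 13924. The extremal graph is K_{118, 118}, which has 118·118 = 13924 edges.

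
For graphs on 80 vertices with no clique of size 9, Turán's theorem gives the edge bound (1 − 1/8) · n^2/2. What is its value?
Turán density bound = (7/8) · 80^2/2 = 2800

Turán's theorem: ex(n, K_{r+1}) is achieved by the complete r-partite Turán graph T(n, r) with parts as balanced as possible, and is at most (1 − 1/r) · n^2/2. For r = 8, n = 80: the density bound is (7/8) · 6400/2 = 2800. Since 8 ∣ 80, the Turán graph T(80, 8) has parts of equal size 10, and its edge count e(T(80, 8)) = 2800 attains the density bound exactly.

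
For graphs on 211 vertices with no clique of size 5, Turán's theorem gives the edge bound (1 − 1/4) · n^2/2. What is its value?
Turán density bound = (3/4) · 211^2/2 = 133563/8 ≈ 16695.375

Turán's theorem: ex(n, K_{r+1}) is achieved by the complete r-partite Turán graph T(n, r) with parts as balanced as possible, and is at most (1 − 1/r) · n^2/2. For r = 4, n = 211: the density bound is (3/4) · 44521/2 = 133563/8 ≈ 16695.375. The integer-valued extremum is e(T(211, 4)) = 16695, which is strictly less than the density bound 133563/8 since 4 ∤ 211 (the parts of T(211, 4) cannot all be equal).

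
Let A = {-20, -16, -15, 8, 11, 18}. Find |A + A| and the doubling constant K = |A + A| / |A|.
K = |A + A| / |A| = 21/6 = 7/2

Enumerate A + A = {a + b : a, b ∈ A}. With |A| = 6, there are |A|^2 = 36 ordered sum pairs; collecting distinct values, A + A = {-40, -36, -35, -32, -31, -30, -12, -9, -8, -7, -5, -4, -2, 2, 3, 16, 19, 22, 26, 29, 36}, so |A + A| = 21. Thus K = 21/6 = 7/2. For comparison, the minimum possible |A + A| over all 6-element sets is 2·6 − 1 = 11 (so min K = 11/6), attained only by arithmetic progressions.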